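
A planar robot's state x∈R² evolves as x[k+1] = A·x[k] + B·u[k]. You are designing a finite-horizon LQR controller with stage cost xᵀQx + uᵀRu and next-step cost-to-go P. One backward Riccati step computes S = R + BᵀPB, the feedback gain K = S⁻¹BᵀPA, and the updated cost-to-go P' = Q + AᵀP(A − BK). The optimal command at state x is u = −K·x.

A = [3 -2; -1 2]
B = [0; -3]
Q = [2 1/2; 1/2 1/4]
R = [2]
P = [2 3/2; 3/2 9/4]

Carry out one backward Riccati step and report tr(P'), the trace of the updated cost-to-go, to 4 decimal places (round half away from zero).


15.5421

BᵀP = [-4.5000 -6.7500]
S = R + BᵀPB = [2] + [20.2500] = [22.2500]
BᵀPA = [-6.7500 -4.5000]
K = S⁻¹·BᵀPA = [-0.3034 -0.2022]
A−BK = [3.0000 -2.0000; -1.9101 1.3933]
AᵀP(A−BK) = [9.2022 -5.8652; -5.8652 4.0899]
P' = Q + AᵀP(A−BK) = [11.2022 -5.3652; -5.3652 4.3399]
tr(P') = 15.5421


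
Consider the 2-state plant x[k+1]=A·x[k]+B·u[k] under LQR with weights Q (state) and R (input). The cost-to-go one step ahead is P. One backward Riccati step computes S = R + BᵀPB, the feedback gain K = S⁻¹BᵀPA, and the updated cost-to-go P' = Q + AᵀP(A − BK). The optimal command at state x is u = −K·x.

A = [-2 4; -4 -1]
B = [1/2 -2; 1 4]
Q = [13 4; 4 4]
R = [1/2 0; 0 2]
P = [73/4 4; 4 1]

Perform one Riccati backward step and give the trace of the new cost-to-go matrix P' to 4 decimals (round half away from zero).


31.7705

BᵀP = [13.1250 3.0000; -20.5000 -4.0000]
S = R + BᵀPB = [1/2 0; 0 2] + [9.5625 -14.2500; -14.2500 25.0000] = [10.0625 -14.2500; -14.2500 27.0000]
BᵀPA = [-38.2500 49.5000; 57.0000 -78.0000]
K = S⁻¹·BᵀPA = [-3.2131 3.2787; 0.4153 -1.1585]
A−BK = [0.4372 0.0437; -2.4481 0.3552]
AᵀP(A−BK) = [6.4262 -6.5574; -6.5574 8.3443]
P' = Q + AᵀP(A−BK) = [19.4262 -2.5574; -2.5574 12.3443]
tr(P') = 31.7705


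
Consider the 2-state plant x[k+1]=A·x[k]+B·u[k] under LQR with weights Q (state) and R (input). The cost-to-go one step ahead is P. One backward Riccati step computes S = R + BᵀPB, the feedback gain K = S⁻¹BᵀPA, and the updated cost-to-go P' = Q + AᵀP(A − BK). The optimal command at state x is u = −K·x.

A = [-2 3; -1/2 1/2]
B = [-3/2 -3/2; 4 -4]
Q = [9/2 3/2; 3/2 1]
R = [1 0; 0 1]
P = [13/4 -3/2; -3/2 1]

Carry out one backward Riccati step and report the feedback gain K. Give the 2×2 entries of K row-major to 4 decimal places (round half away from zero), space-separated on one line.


BᵀP = [-10.8750 6.2500; 1.1250 -1.7500]
S = R + BᵀPB = [1 0; 0 1] + [41.3125 -8.6875; -8.6875 5.3125] = [42.3125 -8.6875; -8.6875 6.3125]
BᵀPA = [18.6250 -29.5000; -1.3750 2.5000]
K = S⁻¹·BᵀPA = [0.5512 -0.8584; 0.5408 -0.7854]
A−BK = [-0.3620 0.5342; -0.5417 0.7922]
AᵀP(A−BK) = [0.7273 -1.0913; -1.0913 1.6393]
P' = Q + AᵀP(A−BK) = [5.2273 0.4087; 0.4087 2.6393]
tr(P') = 7.8666

0.5512 -0.8584 0.5408 -0.7854


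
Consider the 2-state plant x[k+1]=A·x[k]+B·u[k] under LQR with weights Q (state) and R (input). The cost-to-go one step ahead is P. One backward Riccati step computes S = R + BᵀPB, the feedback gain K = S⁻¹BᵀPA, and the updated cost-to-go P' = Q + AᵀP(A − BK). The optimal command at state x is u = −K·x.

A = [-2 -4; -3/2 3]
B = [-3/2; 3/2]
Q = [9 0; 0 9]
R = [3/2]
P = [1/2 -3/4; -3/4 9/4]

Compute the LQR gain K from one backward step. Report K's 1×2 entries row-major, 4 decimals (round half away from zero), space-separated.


-0.2712 1.8983

BᵀP = [-1.8750 4.5000]
S = R + BᵀPB = [3/2] + [9.5625] = [11.0625]
BᵀPA = [-3.0000 21.0000]
K = S⁻¹·BᵀPA = [-0.2712 1.8983]
A−BK = [-2.4068 -1.1525; -1.0932 0.1525]
AᵀP(A−BK) = [1.7489 -0.4301; -0.4301 6.3856]
P' = Q + AᵀP(A−BK) = [10.7489 -0.4301; -0.4301 15.3856]
tr(P') = 26.1345


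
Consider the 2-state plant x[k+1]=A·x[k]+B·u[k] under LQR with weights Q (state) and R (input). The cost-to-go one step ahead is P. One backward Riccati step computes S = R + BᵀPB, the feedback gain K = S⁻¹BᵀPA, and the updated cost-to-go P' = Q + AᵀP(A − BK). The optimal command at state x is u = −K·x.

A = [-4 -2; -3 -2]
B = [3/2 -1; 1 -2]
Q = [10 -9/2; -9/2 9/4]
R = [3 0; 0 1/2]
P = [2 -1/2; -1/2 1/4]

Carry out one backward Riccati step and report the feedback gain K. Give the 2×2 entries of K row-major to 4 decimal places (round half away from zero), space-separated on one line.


-0.9474 -0.4211 1.7193 0.9123

BᵀP = [2.5000 -0.5000; -1.0000 0.0000]
S = R + BᵀPB = [3 0; 0 1/2] + [3.2500 -1.5000; -1.5000 1.0000] = [6.2500 -1.5000; -1.5000 1.5000]
BᵀPA = [-8.5000 -4.0000; 4.0000 2.0000]
K = S⁻¹·BᵀPA = [-0.9474 -0.4211; 1.7193 0.9123]
A−BK = [-0.8596 -0.4561; 1.3860 0.2456]
AᵀP(A−BK) = [7.3202 3.2719; 3.2719 1.4912]
P' = Q + AᵀP(A−BK) = [17.3202 -1.2281; -1.2281 3.7412]
tr(P') = 21.0614


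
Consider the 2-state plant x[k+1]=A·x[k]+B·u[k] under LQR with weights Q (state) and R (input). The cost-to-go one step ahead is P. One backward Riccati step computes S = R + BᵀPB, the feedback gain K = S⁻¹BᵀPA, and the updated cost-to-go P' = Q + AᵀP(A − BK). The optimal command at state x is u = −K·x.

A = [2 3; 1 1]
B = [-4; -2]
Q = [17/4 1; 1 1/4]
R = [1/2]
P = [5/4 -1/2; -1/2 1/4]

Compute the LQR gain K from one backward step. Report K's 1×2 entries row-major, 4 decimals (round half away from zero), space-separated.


BᵀP = [-4.0000 1.5000]
S = R + BᵀPB = [1/2] + [13.0000] = [13.5000]
BᵀPA = [-6.5000 -10.5000]
K = S⁻¹·BᵀPA = [-0.4815 -0.7778]
A−BK = [0.0741 -0.1111; 0.0370 -0.5556]
AᵀP(A−BK) = [0.1204 0.1944; 0.1944 0.3333]
P' = Q + AᵀP(A−BK) = [4.3704 1.1944; 1.1944 0.5833]
tr(P') = 4.9537

-0.4815 -0.7778


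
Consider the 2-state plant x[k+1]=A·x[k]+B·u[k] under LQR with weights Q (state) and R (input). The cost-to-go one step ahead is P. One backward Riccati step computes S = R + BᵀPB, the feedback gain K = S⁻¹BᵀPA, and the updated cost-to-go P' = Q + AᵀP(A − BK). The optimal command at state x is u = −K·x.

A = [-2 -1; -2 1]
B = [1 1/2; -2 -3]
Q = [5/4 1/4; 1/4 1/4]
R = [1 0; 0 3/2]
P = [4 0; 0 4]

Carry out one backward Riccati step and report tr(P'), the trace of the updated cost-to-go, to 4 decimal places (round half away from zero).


15.3264

BᵀP = [4.0000 -8.0000; 2.0000 -12.0000]
S = R + BᵀPB = [1 0; 0 3/2] + [20.0000 26.0000; 26.0000 37.0000] = [21.0000 26.0000; 26.0000 38.5000]
BᵀPA = [8.0000 -12.0000; 20.0000 -14.0000]
K = S⁻¹·BᵀPA = [-1.6000 -0.7396; 1.6000 0.1358]
A−BK = [-1.2000 -0.3283; -0.4000 -0.0717]
AᵀP(A−BK) = [12.8000 3.2000; 3.2000 1.0264]
P' = Q + AᵀP(A−BK) = [14.0500 3.4500; 3.4500 1.2764]
tr(P') = 15.3264


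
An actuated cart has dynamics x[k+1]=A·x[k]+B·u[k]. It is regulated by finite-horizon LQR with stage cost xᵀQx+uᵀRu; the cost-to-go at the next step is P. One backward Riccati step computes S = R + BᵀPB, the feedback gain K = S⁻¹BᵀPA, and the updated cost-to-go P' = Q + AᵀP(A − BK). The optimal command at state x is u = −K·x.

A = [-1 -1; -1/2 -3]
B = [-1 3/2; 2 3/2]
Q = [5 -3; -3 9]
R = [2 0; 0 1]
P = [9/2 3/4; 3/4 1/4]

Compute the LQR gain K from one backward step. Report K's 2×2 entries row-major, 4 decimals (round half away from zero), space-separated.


0.1141 -0.0873 -0.5357 -0.8498

BᵀP = [-3.0000 -0.2500; 7.8750 1.5000]
S = R + BᵀPB = [2 0; 0 1] + [2.5000 -4.8750; -4.8750 14.0625] = [4.5000 -4.8750; -4.8750 15.0625]
BᵀPA = [3.1250 3.7500; -8.6250 -12.3750]
K = S⁻¹·BᵀPA = [0.1141 -0.0873; -0.5357 -0.8498]
A−BK = [-0.0824 0.1874; 0.0753 -1.5506]
AᵀP(A−BK) = [0.3356 0.4430; 0.4430 1.0607]
P' = Q + AᵀP(A−BK) = [5.3356 -2.5570; -2.5570 10.0607]
tr(P') = 15.3963


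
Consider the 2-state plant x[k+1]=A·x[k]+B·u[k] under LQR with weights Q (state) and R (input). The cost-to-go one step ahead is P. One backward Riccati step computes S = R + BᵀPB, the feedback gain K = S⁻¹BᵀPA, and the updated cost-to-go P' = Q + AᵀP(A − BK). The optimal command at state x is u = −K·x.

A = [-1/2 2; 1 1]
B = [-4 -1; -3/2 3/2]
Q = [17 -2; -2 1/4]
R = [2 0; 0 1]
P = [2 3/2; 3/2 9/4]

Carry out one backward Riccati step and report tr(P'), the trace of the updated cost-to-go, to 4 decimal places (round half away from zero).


BᵀP = [-10.2500 -9.3750; 0.2500 1.8750]
S = R + BᵀPB = [2 0; 0 1] + [55.0625 -3.8125; -3.8125 2.5625] = [57.0625 -3.8125; -3.8125 3.5625]
BᵀPA = [-4.2500 -29.8750; 1.7500 2.3750]
K = S⁻¹·BᵀPA = [-0.0449 -0.5159; 0.4432 0.1146]
A−BK = [-0.2363 0.0510; 0.2679 0.0543]
AᵀP(A−BK) = [0.2837 0.1070; 0.1070 0.5656]
P' = Q + AᵀP(A−BK) = [17.2837 -1.8930; -1.8930 0.8156]
tr(P') = 18.0993

18.0993


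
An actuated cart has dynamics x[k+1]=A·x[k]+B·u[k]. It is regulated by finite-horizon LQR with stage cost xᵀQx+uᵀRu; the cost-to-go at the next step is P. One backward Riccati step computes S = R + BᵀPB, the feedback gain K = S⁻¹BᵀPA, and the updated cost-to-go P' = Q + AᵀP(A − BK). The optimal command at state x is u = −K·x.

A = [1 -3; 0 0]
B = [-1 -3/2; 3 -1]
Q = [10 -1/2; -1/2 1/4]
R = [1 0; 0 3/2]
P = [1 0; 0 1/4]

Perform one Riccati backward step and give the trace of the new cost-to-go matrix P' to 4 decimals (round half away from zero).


BᵀP = [-1.0000 0.7500; -1.5000 -0.2500]
S = R + BᵀPB = [1 0; 0 3/2] + [3.2500 0.7500; 0.7500 2.5000] = [4.2500 0.7500; 0.7500 4.0000]
BᵀPA = [-1.0000 3.0000; -1.5000 4.5000]
K = S⁻¹·BᵀPA = [-0.1749 0.5247; -0.3422 1.0266]
A−BK = [0.3118 -0.9354; 0.1825 -0.5475]
AᵀP(A−BK) = [0.3118 -0.9354; -0.9354 2.8061]
P' = Q + AᵀP(A−BK) = [10.3118 -1.4354; -1.4354 3.0561]
tr(P') = 13.3679

13.3679


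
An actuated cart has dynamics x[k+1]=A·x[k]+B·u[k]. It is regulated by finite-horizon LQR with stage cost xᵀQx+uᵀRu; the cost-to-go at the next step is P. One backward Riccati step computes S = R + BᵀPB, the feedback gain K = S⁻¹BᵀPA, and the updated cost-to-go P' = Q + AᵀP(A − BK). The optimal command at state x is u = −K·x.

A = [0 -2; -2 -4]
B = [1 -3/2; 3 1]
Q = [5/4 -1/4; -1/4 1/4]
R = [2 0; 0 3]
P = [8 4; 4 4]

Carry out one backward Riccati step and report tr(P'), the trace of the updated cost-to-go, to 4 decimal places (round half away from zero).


BᵀP = [20.0000 16.0000; -8.0000 -2.0000]
S = R + BᵀPB = [2 0; 0 3] + [68.0000 -14.0000; -14.0000 10.0000] = [70.0000 -14.0000; -14.0000 13.0000]
BᵀPA = [-32.0000 -104.0000; 4.0000 24.0000]
K = S⁻¹·BᵀPA = [-0.5042 -1.4230; -0.2353 0.3137]
A−BK = [0.1513 -0.1064; -0.2521 -0.0448]
AᵀP(A−BK) = [0.8067 1.2101; 1.2101 4.4818]
P' = Q + AᵀP(A−BK) = [2.0567 0.9601; 0.9601 4.7318]
tr(P') = 6.7885

6.7885


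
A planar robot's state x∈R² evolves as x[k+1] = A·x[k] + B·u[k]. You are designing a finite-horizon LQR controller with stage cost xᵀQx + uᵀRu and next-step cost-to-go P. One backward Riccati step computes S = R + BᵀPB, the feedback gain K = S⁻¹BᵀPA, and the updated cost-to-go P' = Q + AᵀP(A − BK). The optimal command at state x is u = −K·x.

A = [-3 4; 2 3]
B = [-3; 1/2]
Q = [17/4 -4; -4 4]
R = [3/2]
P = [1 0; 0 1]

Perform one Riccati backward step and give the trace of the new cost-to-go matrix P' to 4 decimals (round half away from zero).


BᵀP = [-3.0000 0.5000]
S = R + BᵀPB = [3/2] + [9.2500] = [10.7500]
BᵀPA = [10.0000 -10.5000]
K = S⁻¹·BᵀPA = [0.9302 -0.9767]
A−BK = [-0.2093 1.0698; 1.5349 3.4884]
AᵀP(A−BK) = [3.6977 3.7674; 3.7674 14.7442]
P' = Q + AᵀP(A−BK) = [7.9477 -0.2326; -0.2326 18.7442]
tr(P') = 26.6919

26.6919


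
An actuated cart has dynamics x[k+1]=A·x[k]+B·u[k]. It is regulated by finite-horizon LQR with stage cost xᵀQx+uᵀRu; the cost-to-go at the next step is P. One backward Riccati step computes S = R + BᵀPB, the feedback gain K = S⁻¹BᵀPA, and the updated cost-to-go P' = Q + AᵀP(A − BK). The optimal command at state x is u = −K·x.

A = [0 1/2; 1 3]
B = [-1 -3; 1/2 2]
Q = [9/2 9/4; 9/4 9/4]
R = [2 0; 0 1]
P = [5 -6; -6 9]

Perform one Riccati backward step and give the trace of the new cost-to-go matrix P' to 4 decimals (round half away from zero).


13.5895

BᵀP = [-8.0000 10.5000; -27.0000 36.0000]
S = R + BᵀPB = [2 0; 0 1] + [13.2500 45.0000; 45.0000 153.0000] = [15.2500 45.0000; 45.0000 154.0000]
BᵀPA = [10.5000 27.5000; 36.0000 94.5000]
K = S⁻¹·BᵀPA = [-0.0093 -0.0541; 0.2365 0.6294]
A−BK = [0.7002 2.3342; 0.5317 1.7682]
AᵀP(A−BK) = [0.5842 1.9080; 1.9080 6.2552]
P' = Q + AᵀP(A−BK) = [5.0842 4.1580; 4.1580 8.5052]
tr(P') = 13.5895


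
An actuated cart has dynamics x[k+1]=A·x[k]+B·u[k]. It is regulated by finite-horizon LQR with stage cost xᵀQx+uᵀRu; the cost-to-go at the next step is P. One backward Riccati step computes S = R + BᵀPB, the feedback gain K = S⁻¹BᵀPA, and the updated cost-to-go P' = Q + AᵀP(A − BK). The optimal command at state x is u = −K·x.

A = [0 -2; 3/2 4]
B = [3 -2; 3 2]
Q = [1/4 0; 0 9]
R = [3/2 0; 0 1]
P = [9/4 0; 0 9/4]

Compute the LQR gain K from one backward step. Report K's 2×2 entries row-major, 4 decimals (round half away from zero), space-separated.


0.2411 0.3214 0.3553 1.4211

BᵀP = [6.7500 6.7500; -4.5000 4.5000]
S = R + BᵀPB = [3/2 0; 0 1] + [40.5000 0.0000; 0.0000 18.0000] = [42.0000 0.0000; 0.0000 19.0000]
BᵀPA = [10.1250 13.5000; 6.7500 27.0000]
K = S⁻¹·BᵀPA = [0.2411 0.3214; 0.3553 1.4211]
A−BK = [-0.0127 -0.1222; 0.0663 0.1936]
AᵀP(A−BK) = [0.2236 0.6534; 0.6534 2.2923]
P' = Q + AᵀP(A−BK) = [0.4736 0.6534; 0.6534 11.2923]
tr(P') = 11.7659


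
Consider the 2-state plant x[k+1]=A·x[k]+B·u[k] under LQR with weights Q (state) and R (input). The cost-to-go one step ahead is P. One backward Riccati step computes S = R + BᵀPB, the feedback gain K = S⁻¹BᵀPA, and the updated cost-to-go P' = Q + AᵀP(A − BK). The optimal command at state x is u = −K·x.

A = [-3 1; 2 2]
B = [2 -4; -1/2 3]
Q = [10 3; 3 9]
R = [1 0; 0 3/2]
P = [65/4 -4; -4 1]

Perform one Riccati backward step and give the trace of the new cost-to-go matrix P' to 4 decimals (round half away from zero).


BᵀP = [34.5000 -8.5000; -77.0000 19.0000]
S = R + BᵀPB = [1 0; 0 3/2] + [73.2500 -163.5000; -163.5000 365.0000] = [74.2500 -163.5000; -163.5000 366.5000]
BᵀPA = [-120.5000 17.5000; 269.0000 -39.0000]
K = S⁻¹·BᵀPA = [-0.3784 0.0775; 0.5652 -0.0718]
A−BK = [0.0174 0.5576; 0.1153 2.2542]
AᵀP(A−BK) = [0.6244 -0.0867; -0.0867 0.0921]
P' = Q + AᵀP(A−BK) = [10.6244 2.9133; 2.9133 9.0921]
tr(P') = 19.7165

19.7165


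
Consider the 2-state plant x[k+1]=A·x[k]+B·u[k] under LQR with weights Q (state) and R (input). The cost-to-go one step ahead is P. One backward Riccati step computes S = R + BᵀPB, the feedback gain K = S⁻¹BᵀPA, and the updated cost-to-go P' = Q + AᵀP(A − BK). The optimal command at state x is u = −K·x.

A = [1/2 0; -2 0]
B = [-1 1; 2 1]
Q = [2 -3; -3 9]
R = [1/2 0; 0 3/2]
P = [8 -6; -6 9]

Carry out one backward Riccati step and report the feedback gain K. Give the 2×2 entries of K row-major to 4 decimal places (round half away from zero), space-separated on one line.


BᵀP = [-20.0000 24.0000; 2.0000 3.0000]
S = R + BᵀPB = [1/2 0; 0 3/2] + [68.0000 4.0000; 4.0000 5.0000] = [68.5000 4.0000; 4.0000 6.5000]
BᵀPA = [-58.0000 0.0000; -5.0000 0.0000]
K = S⁻¹·BᵀPA = [-0.8317 0.0000; -0.2574 0.0000]
A−BK = [-0.0743 0.0000; -0.0792 0.0000]
AᵀP(A−BK) = [0.4752 0.0000; 0.0000 0.0000]
P' = Q + AᵀP(A−BK) = [2.4752 -3.0000; -3.0000 9.0000]
tr(P') = 11.4752

-0.8317 0.0000 -0.2574 0.0000


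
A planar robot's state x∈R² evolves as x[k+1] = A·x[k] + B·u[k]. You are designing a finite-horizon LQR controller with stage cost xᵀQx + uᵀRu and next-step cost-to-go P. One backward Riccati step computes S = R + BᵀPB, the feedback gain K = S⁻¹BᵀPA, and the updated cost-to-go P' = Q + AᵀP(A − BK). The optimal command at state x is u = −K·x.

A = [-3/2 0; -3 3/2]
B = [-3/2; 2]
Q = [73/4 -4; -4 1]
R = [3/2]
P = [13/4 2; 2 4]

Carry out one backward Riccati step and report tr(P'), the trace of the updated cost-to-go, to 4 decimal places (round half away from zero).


BᵀP = [-0.8750 5.0000]
S = R + BᵀPB = [3/2] + [11.3125] = [12.8125]
BᵀPA = [-13.6875 7.5000]
K = S⁻¹·BᵀPA = [-1.0683 0.5854]
A−BK = [-3.1024 0.8780; -0.8634 0.3293]
AᵀP(A−BK) = [46.6902 -14.4878; -14.4878 4.6098]
P' = Q + AᵀP(A−BK) = [64.9402 -18.4878; -18.4878 5.6098]
tr(P') = 70.5500

70.5500


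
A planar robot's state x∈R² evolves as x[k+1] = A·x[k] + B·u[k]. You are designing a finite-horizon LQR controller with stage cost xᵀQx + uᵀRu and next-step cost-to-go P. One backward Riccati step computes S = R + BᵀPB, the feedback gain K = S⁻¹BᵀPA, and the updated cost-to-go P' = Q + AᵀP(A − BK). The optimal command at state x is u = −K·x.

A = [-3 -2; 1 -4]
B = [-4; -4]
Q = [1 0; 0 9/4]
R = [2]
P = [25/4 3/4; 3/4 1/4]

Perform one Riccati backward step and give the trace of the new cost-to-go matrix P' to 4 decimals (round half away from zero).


7.1423

BᵀP = [-28.0000 -4.0000]
S = R + BᵀPB = [2] + [128.0000] = [130.0000]
BᵀPA = [80.0000 72.0000]
K = S⁻¹·BᵀPA = [0.6154 0.5538]
A−BK = [-0.5385 0.2154; 3.4615 -1.7846]
AᵀP(A−BK) = [2.7692 -0.3077; -0.3077 1.1231]
P' = Q + AᵀP(A−BK) = [3.7692 -0.3077; -0.3077 3.3731]
tr(P') = 7.1423


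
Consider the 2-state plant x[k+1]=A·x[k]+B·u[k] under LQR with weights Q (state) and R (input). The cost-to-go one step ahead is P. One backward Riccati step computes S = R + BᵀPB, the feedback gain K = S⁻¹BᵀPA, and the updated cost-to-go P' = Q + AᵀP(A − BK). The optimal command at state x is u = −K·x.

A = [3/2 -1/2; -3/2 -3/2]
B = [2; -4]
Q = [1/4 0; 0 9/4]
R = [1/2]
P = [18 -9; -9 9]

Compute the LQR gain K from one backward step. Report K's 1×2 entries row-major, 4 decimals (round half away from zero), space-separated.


BᵀP = [72.0000 -54.0000]
S = R + BᵀPB = [1/2] + [360.0000] = [360.5000]
BᵀPA = [189.0000 45.0000]
K = S⁻¹·BᵀPA = [0.5243 0.1248]
A−BK = [0.4515 -0.7497; 0.5971 -1.0007]
AᵀP(A−BK) = [2.1626 -3.3422; -3.3422 5.6328]
P' = Q + AᵀP(A−BK) = [2.4126 -3.3422; -3.3422 7.8828]
tr(P') = 10.2954

0.5243 0.1248


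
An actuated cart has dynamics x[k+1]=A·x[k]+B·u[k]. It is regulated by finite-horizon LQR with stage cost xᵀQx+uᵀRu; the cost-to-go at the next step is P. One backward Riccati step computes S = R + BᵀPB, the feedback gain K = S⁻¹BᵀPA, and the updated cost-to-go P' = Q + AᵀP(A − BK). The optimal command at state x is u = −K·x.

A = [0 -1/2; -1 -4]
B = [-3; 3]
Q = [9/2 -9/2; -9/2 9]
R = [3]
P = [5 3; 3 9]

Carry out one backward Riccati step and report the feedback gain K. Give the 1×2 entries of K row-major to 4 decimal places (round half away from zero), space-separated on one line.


-0.2400 -0.9200

BᵀP = [-6.0000 18.0000]
S = R + BᵀPB = [3] + [72.0000] = [75.0000]
BᵀPA = [-18.0000 -69.0000]
K = S⁻¹·BᵀPA = [-0.2400 -0.9200]
A−BK = [-0.7200 -3.2600; -0.2800 -1.2400]
AᵀP(A−BK) = [4.6800 20.9400; 20.9400 93.7700]
P' = Q + AᵀP(A−BK) = [9.1800 16.4400; 16.4400 102.7700]
tr(P') = 111.9500


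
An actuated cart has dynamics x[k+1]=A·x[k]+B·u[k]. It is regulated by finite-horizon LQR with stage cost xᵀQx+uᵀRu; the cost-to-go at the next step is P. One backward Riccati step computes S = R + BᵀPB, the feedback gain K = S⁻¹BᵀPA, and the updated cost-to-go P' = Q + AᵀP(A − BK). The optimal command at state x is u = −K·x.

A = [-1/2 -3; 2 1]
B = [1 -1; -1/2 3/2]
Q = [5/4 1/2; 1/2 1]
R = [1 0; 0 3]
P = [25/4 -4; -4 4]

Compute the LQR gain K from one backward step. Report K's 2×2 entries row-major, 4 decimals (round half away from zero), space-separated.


-0.5086 -1.6952 0.5736 0.5788

BᵀP = [8.2500 -6.0000; -12.2500 10.0000]
S = R + BᵀPB = [1 0; 0 3] + [11.2500 -17.2500; -17.2500 27.2500] = [12.2500 -17.2500; -17.2500 30.2500]
BᵀPA = [-16.1250 -30.7500; 26.1250 46.7500]
K = S⁻¹·BᵀPA = [-0.5086 -1.6952; 0.5736 0.5788]
A−BK = [0.5822 -0.7260; 0.8853 -0.7158]
AᵀP(A−BK) = [2.3759 0.9195; 0.9195 5.0651]
P' = Q + AᵀP(A−BK) = [3.6259 1.4195; 1.4195 6.0651]
tr(P') = 9.6909


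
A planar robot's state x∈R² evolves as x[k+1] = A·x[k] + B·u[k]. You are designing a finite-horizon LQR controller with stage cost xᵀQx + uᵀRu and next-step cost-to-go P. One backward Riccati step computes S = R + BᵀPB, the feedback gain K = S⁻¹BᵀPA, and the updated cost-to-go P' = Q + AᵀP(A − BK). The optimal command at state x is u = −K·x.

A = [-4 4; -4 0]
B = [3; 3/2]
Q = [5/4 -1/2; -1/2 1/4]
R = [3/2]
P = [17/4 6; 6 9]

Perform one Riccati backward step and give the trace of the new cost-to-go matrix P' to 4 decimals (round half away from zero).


BᵀP = [21.7500 31.5000]
S = R + BᵀPB = [3/2] + [112.5000] = [114.0000]
BᵀPA = [-213.0000 87.0000]
K = S⁻¹·BᵀPA = [-1.8684 0.7632]
A−BK = [1.6053 1.7105; -1.1974 -1.1447]
AᵀP(A−BK) = [6.0263 -1.4474; -1.4474 1.6053]
P' = Q + AᵀP(A−BK) = [7.2763 -1.9474; -1.9474 1.8553]
tr(P') = 9.1316

9.1316


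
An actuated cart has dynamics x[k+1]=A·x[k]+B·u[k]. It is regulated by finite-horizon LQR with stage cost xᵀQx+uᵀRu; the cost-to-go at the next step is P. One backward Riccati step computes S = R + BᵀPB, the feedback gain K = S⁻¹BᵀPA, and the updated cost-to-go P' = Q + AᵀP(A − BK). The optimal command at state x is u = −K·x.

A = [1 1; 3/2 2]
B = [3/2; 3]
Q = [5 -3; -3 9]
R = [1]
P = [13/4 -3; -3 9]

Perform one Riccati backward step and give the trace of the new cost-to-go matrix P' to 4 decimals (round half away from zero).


14.8528

BᵀP = [-4.1250 22.5000]
S = R + BᵀPB = [1] + [61.3125] = [62.3125]
BᵀPA = [29.6250 40.8750]
K = S⁻¹·BᵀPA = [0.4754 0.6560]
A−BK = [0.2869 0.0160; 0.0737 0.0321]
AᵀP(A−BK) = [0.4155 0.3170; 0.3170 0.4373]
P' = Q + AᵀP(A−BK) = [5.4155 -2.6830; -2.6830 9.4373]
tr(P') = 14.8528


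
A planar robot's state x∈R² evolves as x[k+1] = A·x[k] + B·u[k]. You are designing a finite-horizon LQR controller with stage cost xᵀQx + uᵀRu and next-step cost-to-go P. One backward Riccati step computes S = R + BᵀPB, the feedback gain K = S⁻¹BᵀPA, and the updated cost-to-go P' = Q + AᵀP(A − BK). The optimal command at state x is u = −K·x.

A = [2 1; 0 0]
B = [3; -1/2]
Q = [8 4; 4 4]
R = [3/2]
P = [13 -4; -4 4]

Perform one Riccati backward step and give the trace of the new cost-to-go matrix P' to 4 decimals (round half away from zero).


13.0837

BᵀP = [41.0000 -14.0000]
S = R + BᵀPB = [3/2] + [130.0000] = [131.5000]
BᵀPA = [82.0000 41.0000]
K = S⁻¹·BᵀPA = [0.6236 0.3118]
A−BK = [0.1293 0.0646; 0.3118 0.1559]
AᵀP(A−BK) = [0.8669 0.4335; 0.4335 0.2167]
P' = Q + AᵀP(A−BK) = [8.8669 4.4335; 4.4335 4.2167]
tr(P') = 13.0837


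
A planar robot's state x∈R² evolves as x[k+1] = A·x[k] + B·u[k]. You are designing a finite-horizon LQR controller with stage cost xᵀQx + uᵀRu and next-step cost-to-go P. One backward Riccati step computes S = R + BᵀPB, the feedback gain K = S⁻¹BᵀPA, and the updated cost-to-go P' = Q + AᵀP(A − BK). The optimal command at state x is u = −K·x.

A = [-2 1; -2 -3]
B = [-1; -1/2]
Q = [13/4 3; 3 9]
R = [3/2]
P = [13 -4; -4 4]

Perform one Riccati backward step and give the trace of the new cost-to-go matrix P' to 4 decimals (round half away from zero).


67.9457

BᵀP = [-11.0000 2.0000]
S = R + BᵀPB = [3/2] + [10.0000] = [11.5000]
BᵀPA = [18.0000 -17.0000]
K = S⁻¹·BᵀPA = [1.5652 -1.4783]
A−BK = [-0.4348 -0.4783; -1.2174 -3.7391]
AᵀP(A−BK) = [7.8261 8.6087; 8.6087 47.8696]
P' = Q + AᵀP(A−BK) = [11.0761 11.6087; 11.6087 56.8696]
tr(P') = 67.9457


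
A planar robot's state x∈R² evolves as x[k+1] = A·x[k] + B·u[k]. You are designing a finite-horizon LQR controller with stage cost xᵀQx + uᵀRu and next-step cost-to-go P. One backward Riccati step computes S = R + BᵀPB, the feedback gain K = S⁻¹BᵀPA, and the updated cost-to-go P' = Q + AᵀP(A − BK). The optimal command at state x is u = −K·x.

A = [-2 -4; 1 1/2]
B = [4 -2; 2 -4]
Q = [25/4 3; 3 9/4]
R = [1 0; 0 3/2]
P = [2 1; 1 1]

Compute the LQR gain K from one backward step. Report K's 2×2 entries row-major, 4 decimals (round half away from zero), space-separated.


-0.5351 -0.9848 -0.3264 -0.3454

BᵀP = [10.0000 6.0000; -8.0000 -6.0000]
S = R + BᵀPB = [1 0; 0 3/2] + [52.0000 -44.0000; -44.0000 40.0000] = [53.0000 -44.0000; -44.0000 41.5000]
BᵀPA = [-14.0000 -37.0000; 10.0000 29.0000]
K = S⁻¹·BᵀPA = [-0.5351 -0.9848; -0.3264 -0.3454]
A−BK = [-0.5123 -0.7514; 0.7647 1.0882]
AᵀP(A−BK) = [0.7723 1.1660; 1.1660 1.8269]
P' = Q + AᵀP(A−BK) = [7.0223 4.1660; 4.1660 4.0769]
tr(P') = 11.0991


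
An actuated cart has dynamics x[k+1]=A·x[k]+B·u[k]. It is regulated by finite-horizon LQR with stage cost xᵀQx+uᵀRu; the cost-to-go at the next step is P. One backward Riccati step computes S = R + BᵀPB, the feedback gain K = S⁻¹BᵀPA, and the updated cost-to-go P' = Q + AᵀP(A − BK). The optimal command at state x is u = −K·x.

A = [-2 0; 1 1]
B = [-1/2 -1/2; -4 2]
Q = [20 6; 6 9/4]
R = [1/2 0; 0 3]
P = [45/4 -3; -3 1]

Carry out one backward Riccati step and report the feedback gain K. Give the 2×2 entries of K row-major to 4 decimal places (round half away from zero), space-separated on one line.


BᵀP = [6.3750 -2.5000; -11.6250 3.5000]
S = R + BᵀPB = [1/2 0; 0 3] + [6.8125 -8.1875; -8.1875 12.8125] = [7.3125 -8.1875; -8.1875 15.8125]
BᵀPA = [-15.2500 -2.5000; 26.7500 3.5000]
K = S⁻¹·BᵀPA = [-0.4553 -0.2238; 1.4559 0.1055]
A−BK = [-1.4997 -0.0592; -3.7331 -0.1061]
AᵀP(A−BK) = [12.1100 0.7659; 0.7659 0.0714]
P' = Q + AᵀP(A−BK) = [32.1100 6.7659; 6.7659 2.3214]
tr(P') = 34.4314

-0.4553 -0.2238 1.4559 0.1055


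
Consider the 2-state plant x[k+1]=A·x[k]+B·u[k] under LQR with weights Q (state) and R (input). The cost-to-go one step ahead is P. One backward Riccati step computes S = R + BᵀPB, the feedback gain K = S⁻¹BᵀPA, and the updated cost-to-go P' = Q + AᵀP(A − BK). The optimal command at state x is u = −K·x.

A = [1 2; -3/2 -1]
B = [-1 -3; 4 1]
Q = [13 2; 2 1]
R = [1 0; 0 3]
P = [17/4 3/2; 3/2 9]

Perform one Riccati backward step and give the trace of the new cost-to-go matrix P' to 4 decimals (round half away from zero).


15.3658

BᵀP = [1.7500 34.5000; -11.2500 4.5000]
S = R + BᵀPB = [1 0; 0 3] + [136.2500 29.2500; 29.2500 38.2500] = [137.2500 29.2500; 29.2500 41.2500]
BᵀPA = [-50.0000 -31.0000; -18.0000 -27.0000]
K = S⁻¹·BᵀPA = [-0.3196 -0.1017; -0.2097 -0.5824]
A−BK = [0.0512 0.1511; -0.0119 -0.0106]
AᵀP(A−BK) = [0.2447 0.4295; 0.4295 1.1211]
P' = Q + AᵀP(A−BK) = [13.2447 2.4295; 2.4295 2.1211]
tr(P') = 15.3658


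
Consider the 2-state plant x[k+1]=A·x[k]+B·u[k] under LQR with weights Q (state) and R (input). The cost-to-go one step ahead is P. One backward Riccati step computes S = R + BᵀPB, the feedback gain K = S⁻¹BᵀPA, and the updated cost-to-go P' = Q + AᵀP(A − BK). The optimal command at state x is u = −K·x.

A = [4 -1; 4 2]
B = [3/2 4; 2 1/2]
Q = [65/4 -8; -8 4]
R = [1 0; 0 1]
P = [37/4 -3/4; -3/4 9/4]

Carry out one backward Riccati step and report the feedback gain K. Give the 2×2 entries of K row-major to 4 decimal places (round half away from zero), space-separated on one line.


BᵀP = [12.3750 3.3750; 36.6250 -1.8750]
S = R + BᵀPB = [1 0; 0 1] + [25.3125 51.1875; 51.1875 145.5625] = [26.3125 51.1875; 51.1875 146.5625]
BᵀPA = [63.0000 -5.6250; 139.0000 -40.3750]
K = S⁻¹·BᵀPA = [1.7135 1.0049; 0.3499 -0.6264]
A−BK = [0.0299 -0.0016; 0.3980 0.3035]
AᵀP(A−BK) = [3.4054 1.7676; 1.7676 1.6101]
P' = Q + AᵀP(A−BK) = [19.6554 -6.2324; -6.2324 5.6101]
tr(P') = 25.2656

1.7135 1.0049 0.3499 -0.6264


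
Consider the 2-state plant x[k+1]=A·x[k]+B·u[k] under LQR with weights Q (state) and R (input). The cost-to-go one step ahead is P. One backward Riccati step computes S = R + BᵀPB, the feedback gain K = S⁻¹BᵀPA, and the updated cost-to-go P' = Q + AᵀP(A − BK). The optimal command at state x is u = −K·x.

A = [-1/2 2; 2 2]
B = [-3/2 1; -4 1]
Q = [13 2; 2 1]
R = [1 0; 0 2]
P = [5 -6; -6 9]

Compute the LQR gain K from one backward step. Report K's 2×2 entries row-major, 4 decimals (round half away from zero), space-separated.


BᵀP = [16.5000 -27.0000; -1.0000 3.0000]
S = R + BᵀPB = [1 0; 0 2] + [83.2500 -10.5000; -10.5000 2.0000] = [84.2500 -10.5000; -10.5000 4.0000]
BᵀPA = [-62.2500 -21.0000; 6.5000 4.0000]
K = S⁻¹·BᵀPA = [-0.7971 -0.1852; -0.4675 0.5138]
A−BK = [-1.2282 1.2084; -0.7211 0.7453]
AᵀP(A−BK) = [2.6670 -1.8699; -1.8699 2.0551]
P' = Q + AᵀP(A−BK) = [15.6670 0.1301; 0.1301 3.0551]
tr(P') = 18.7222

-0.7971 -0.1852 -0.4675 0.5138


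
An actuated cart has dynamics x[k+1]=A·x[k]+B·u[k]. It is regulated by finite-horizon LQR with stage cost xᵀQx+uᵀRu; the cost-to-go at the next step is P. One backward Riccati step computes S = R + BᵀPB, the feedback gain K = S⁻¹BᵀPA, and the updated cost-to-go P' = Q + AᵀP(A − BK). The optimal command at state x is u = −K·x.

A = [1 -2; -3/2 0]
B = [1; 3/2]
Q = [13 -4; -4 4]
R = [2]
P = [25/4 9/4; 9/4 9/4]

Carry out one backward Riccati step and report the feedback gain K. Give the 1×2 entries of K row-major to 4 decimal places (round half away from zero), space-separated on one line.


0.0592 -0.9595

BᵀP = [9.6250 5.6250]
S = R + BᵀPB = [2] + [18.0625] = [20.0625]
BᵀPA = [1.1875 -19.2500]
K = S⁻¹·BᵀPA = [0.0592 -0.9595]
A−BK = [0.9408 -1.0405; -1.5888 1.4393]
AᵀP(A−BK) = [4.4922 -4.6106; -4.6106 6.5296]
P' = Q + AᵀP(A−BK) = [17.4922 -8.6106; -8.6106 10.5296]
tr(P') = 28.0218


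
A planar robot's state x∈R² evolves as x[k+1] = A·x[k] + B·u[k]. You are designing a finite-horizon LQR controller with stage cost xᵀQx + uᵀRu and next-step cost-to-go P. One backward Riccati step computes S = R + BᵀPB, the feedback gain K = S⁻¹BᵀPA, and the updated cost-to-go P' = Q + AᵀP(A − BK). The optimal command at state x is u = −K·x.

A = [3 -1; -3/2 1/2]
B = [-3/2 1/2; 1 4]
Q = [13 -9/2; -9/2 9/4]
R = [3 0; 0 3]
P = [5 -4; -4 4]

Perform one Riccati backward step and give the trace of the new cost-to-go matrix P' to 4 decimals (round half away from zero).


22.7960

BᵀP = [-11.5000 10.0000; -13.5000 14.0000]
S = R + BᵀPB = [3 0; 0 3] + [27.2500 34.2500; 34.2500 49.2500] = [30.2500 34.2500; 34.2500 52.2500]
BᵀPA = [-49.5000 16.5000; -61.5000 20.5000]
K = S⁻¹·BᵀPA = [-1.1779 0.3926; -0.4049 0.1350]
A−BK = [1.4356 -0.4785; 1.2975 -0.4325]
AᵀP(A−BK) = [6.7914 -2.2638; -2.2638 0.7546]
P' = Q + AᵀP(A−BK) = [19.7914 -6.7638; -6.7638 3.0046]
tr(P') = 22.7960


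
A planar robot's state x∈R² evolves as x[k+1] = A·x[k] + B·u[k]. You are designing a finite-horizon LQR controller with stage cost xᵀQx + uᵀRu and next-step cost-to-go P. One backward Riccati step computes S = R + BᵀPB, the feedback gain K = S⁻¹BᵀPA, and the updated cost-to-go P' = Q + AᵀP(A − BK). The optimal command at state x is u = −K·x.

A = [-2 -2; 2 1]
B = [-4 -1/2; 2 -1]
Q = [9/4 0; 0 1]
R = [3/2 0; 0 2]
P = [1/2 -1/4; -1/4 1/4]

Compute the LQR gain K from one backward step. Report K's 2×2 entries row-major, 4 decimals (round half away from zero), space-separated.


BᵀP = [-2.5000 1.5000; 0.0000 -0.1250]
S = R + BᵀPB = [3/2 0; 0 2] + [13.0000 -0.2500; -0.2500 0.1250] = [14.5000 -0.2500; -0.2500 2.1250]
BᵀPA = [8.0000 6.5000; -0.2500 -0.1250]
K = S⁻¹·BᵀPA = [0.5508 0.4482; -0.0528 -0.0061]
A−BK = [0.1768 -0.2104; 0.8455 0.0976]
AᵀP(A−BK) = [0.5803 0.4131; 0.4131 0.3361]
P' = Q + AᵀP(A−BK) = [2.8303 0.4131; 0.4131 1.3361]
tr(P') = 4.1664

0.5508 0.4482 -0.0528 -0.0061


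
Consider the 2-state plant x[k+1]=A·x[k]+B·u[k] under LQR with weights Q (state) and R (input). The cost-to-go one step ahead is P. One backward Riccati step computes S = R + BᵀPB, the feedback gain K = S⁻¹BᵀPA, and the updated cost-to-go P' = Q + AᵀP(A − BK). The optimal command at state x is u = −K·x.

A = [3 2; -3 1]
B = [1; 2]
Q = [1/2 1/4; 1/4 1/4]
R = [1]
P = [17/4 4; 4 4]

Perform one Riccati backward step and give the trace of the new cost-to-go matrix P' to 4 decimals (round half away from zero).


BᵀP = [12.2500 12.0000]
S = R + BᵀPB = [1] + [36.2500] = [37.2500]
BᵀPA = [0.7500 36.5000]
K = S⁻¹·BᵀPA = [0.0201 0.9799]
A−BK = [2.9799 1.0201; -3.0403 -0.9597]
AᵀP(A−BK) = [2.2349 0.7651; 0.7651 1.2349]
P' = Q + AᵀP(A−BK) = [2.7349 1.0151; 1.0151 1.4849]
tr(P') = 4.2198

4.2198


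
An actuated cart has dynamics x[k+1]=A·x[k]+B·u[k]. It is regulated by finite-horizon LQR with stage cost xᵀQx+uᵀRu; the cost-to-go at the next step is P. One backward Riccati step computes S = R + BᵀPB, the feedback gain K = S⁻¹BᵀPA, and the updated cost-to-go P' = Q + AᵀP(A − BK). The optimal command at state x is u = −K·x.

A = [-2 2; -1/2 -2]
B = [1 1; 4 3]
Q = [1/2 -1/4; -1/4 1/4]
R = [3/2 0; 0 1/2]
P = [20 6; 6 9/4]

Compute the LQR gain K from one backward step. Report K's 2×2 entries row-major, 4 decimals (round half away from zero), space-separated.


0.0099 -0.2441 -1.0848 0.9411

BᵀP = [44.0000 15.0000; 38.0000 12.7500]
S = R + BᵀPB = [3/2 0; 0 1/2] + [104.0000 89.0000; 89.0000 76.2500] = [105.5000 89.0000; 89.0000 76.7500]
BᵀPA = [-95.5000 58.0000; -82.3750 50.5000]
K = S⁻¹·BᵀPA = [0.0099 -0.2441; -1.0848 0.9411]
A−BK = [-0.9251 1.3031; 2.7147 -3.8467]
AᵀP(A−BK) = [4.1500 -5.5433; -5.5433 7.6352]
P' = Q + AᵀP(A−BK) = [4.6500 -5.7933; -5.7933 7.8852]
tr(P') = 12.5352


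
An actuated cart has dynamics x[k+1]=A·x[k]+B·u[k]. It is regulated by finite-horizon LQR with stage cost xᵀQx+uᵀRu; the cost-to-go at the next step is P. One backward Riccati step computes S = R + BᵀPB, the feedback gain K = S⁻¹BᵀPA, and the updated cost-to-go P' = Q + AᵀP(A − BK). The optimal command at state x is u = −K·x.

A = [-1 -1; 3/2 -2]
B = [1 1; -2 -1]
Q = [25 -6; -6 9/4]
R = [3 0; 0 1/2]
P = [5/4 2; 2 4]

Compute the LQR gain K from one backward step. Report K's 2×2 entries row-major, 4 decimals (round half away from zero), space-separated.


BᵀP = [-2.7500 -6.0000; -0.7500 -2.0000]
S = R + BᵀPB = [3 0; 0 1/2] + [9.2500 3.2500; 3.2500 1.2500] = [12.2500 3.2500; 3.2500 1.7500]
BᵀPA = [-6.2500 14.7500; -2.2500 4.7500]
K = S⁻¹·BᵀPA = [-0.3333 0.9540; -0.6667 0.9425]
A−BK = [0.0000 -2.8966; 0.1667 0.8506]
AᵀP(A−BK) = [0.6667 -1.6667; -1.6667 6.7011]
P' = Q + AᵀP(A−BK) = [25.6667 -7.6667; -7.6667 8.9511]
tr(P') = 34.6178

-0.3333 0.9540 -0.6667 0.9425


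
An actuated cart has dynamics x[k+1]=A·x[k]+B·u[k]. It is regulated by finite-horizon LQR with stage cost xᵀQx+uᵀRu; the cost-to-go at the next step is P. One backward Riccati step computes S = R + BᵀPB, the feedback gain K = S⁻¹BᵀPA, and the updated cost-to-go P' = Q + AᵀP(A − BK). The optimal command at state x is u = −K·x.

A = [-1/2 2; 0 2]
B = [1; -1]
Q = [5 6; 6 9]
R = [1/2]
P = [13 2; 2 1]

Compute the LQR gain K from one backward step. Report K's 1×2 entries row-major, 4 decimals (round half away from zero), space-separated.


-0.5238 2.2857

BᵀP = [11.0000 1.0000]
S = R + BᵀPB = [1/2] + [10.0000] = [10.5000]
BᵀPA = [-5.5000 24.0000]
K = S⁻¹·BᵀPA = [-0.5238 2.2857]
A−BK = [0.0238 -0.2857; -0.5238 4.2857]
AᵀP(A−BK) = [0.3690 -2.4286; -2.4286 17.1429]
P' = Q + AᵀP(A−BK) = [5.3690 3.5714; 3.5714 26.1429]
tr(P') = 31.5119


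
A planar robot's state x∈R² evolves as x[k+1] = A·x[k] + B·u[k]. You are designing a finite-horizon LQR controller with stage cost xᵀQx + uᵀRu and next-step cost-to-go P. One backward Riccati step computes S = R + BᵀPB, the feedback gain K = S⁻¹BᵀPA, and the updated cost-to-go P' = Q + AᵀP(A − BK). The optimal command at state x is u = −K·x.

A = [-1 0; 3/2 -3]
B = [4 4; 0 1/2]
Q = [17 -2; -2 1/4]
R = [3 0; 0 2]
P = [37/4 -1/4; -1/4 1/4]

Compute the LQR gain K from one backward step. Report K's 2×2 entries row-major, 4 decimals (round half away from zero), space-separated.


BᵀP = [37.0000 -1.0000; 36.8750 -0.8750]
S = R + BᵀPB = [3 0; 0 2] + [148.0000 147.5000; 147.5000 147.0625] = [151.0000 147.5000; 147.5000 149.0625]
BᵀPA = [-38.5000 3.0000; -38.1875 2.6250]
K = S⁻¹·BᵀPA = [-0.1413 0.0798; -0.1164 -0.0613]
A−BK = [0.0307 -0.0738; 1.5582 -2.9693]
AᵀP(A−BK) = [0.6788 -1.1457; -1.1457 2.1717]
P' = Q + AᵀP(A−BK) = [17.6788 -3.1457; -3.1457 2.4217]
tr(P') = 20.1004

-0.1413 0.0798 -0.1164 -0.0613


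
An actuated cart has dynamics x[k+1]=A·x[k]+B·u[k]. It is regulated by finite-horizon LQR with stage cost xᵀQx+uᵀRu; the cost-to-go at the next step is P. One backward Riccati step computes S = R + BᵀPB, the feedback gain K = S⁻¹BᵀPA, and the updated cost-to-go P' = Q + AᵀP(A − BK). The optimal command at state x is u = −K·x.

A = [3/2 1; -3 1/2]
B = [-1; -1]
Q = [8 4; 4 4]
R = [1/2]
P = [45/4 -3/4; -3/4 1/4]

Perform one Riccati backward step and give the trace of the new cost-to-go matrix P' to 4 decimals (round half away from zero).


BᵀP = [-10.5000 0.5000]
S = R + BᵀPB = [1/2] + [10.0000] = [10.5000]
BᵀPA = [-17.2500 -10.2500]
K = S⁻¹·BᵀPA = [-1.6429 -0.9762]
A−BK = [-0.1429 0.0238; -4.6429 -0.4762]
AᵀP(A−BK) = [5.9732 1.3482; 1.3482 0.5565]
P' = Q + AᵀP(A−BK) = [13.9732 5.3482; 5.3482 4.5565]
tr(P') = 18.5298

18.5298


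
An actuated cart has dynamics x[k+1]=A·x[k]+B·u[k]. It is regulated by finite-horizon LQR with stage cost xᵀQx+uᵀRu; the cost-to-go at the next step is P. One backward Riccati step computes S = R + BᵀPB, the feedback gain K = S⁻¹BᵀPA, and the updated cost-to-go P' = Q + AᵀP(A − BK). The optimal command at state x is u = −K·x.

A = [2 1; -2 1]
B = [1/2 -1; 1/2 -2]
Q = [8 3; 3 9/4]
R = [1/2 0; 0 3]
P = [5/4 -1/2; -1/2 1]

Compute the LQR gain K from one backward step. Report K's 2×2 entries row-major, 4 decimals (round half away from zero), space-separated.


BᵀP = [0.3750 0.2500; -0.2500 -1.5000]
S = R + BᵀPB = [1/2 0; 0 3] + [0.3125 -0.8750; -0.8750 3.2500] = [0.8125 -0.8750; -0.8750 6.2500]
BᵀPA = [0.2500 0.6250; 2.5000 -1.7500]
K = S⁻¹·BᵀPA = [0.8696 0.5507; 0.5217 -0.2029]
A−BK = [2.0870 0.5217; -1.3913 0.3188]
AᵀP(A−BK) = [11.4783 0.8696; 0.8696 0.5507]
P' = Q + AᵀP(A−BK) = [19.4783 3.8696; 3.8696 2.8007]
tr(P') = 22.2790

0.8696 0.5507 0.5217 -0.2029


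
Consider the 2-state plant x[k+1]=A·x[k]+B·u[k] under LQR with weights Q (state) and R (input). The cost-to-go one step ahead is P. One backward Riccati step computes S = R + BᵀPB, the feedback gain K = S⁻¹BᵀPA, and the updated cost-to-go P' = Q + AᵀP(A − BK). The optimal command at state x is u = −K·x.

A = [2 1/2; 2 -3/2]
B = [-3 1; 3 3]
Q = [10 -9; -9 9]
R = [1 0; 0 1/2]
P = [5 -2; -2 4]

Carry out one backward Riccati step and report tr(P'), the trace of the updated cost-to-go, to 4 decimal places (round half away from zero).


BᵀP = [-21.0000 18.0000; -1.0000 10.0000]
S = R + BᵀPB = [1 0; 0 1/2] + [117.0000 33.0000; 33.0000 29.0000] = [118.0000 33.0000; 33.0000 29.5000]
BᵀPA = [-6.0000 -37.5000; 18.0000 -15.5000]
K = S⁻¹·BᵀPA = [-0.3223 -0.2486; 0.9707 -0.2473]
A−BK = [0.0623 0.0014; 0.0548 -0.0122]
AᵀP(A−BK) = [0.5928 -0.0408; -0.0408 0.0931]
P' = Q + AᵀP(A−BK) = [10.5928 -9.0408; -9.0408 9.0931]
tr(P') = 19.6859

19.6859


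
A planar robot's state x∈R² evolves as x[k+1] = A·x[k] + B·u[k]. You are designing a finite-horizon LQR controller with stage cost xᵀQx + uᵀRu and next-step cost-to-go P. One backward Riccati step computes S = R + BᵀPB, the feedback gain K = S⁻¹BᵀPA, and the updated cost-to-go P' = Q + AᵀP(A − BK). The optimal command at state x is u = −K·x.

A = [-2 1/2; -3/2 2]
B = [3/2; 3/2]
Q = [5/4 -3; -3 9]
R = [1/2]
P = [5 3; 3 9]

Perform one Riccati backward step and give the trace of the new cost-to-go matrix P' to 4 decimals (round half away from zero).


BᵀP = [12.0000 18.0000]
S = R + BᵀPB = [1/2] + [45.0000] = [45.5000]
BᵀPA = [-51.0000 42.0000]
K = S⁻¹·BᵀPA = [-1.1209 0.9231]
A−BK = [-0.3187 -0.8846; 0.1813 0.6154]
AᵀP(A−BK) = [1.0852 0.8269; 0.8269 4.4808]
P' = Q + AᵀP(A−BK) = [2.3352 -2.1731; -2.1731 13.4808]
tr(P') = 15.8159

15.8159
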